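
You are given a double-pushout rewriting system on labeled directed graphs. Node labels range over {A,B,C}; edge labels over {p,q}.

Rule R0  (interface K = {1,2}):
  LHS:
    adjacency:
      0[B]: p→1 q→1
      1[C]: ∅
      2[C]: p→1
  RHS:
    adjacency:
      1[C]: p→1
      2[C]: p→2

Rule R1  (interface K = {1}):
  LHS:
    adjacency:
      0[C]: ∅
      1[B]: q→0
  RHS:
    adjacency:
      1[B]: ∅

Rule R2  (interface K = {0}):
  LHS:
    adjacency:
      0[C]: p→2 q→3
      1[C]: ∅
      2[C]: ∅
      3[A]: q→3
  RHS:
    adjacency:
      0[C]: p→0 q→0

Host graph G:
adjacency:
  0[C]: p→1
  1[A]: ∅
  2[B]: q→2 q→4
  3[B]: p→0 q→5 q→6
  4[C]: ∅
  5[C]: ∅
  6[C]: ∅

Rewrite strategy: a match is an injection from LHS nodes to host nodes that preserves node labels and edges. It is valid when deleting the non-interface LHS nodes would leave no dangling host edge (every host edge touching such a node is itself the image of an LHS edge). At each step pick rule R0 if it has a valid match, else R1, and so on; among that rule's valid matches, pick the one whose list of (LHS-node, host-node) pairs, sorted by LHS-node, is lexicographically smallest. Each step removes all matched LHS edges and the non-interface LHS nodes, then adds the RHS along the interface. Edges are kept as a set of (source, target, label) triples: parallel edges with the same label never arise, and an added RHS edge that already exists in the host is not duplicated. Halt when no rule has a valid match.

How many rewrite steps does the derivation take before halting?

initial: |V|=7 |E|=6  E = 0-p->1 2-q->2 2-q->4 3-p->0 3-q->5 3-q->6
step 1: apply R1 at {0↦4, 1↦2}  → |V|=6 |E|=5  E = 0-p->1 2-q->2 3-p->0 3-q->5 3-q->6
step 2: apply R1 at {0↦5, 1↦3}  → |V|=5 |E|=4  E = 0-p->1 2-q->2 3-p->0 3-q->6
step 3: apply R1 at {0↦6, 1↦3}  → |V|=4 |E|=3  E = 0-p->1 2-q->2 3-p->0
final graph: no rule applies after step 3

Answer: 3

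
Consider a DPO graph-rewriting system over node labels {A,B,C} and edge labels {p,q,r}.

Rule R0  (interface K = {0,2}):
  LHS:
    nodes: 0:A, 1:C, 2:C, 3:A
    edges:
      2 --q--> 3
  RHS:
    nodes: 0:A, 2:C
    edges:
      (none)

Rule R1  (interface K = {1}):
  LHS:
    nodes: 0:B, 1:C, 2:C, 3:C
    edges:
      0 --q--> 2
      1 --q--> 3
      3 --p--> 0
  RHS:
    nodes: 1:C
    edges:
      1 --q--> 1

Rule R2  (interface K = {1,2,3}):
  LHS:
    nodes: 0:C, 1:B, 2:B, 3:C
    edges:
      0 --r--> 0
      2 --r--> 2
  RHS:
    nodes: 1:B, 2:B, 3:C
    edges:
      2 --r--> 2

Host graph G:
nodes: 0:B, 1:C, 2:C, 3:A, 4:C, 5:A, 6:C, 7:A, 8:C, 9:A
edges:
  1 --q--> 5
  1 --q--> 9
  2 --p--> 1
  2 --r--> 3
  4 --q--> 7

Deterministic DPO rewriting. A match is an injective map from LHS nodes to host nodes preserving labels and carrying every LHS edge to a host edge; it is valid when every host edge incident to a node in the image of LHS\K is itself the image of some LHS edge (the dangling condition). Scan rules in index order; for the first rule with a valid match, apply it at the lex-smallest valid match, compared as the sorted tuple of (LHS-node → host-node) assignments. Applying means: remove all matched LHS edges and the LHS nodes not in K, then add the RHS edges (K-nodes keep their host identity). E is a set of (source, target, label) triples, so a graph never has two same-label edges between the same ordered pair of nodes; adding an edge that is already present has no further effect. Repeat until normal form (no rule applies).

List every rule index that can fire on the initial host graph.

R0: 18 valid matches — {0↦3, 1↦6, 2↦1, 3↦5}, {0↦3, 1↦6, 2↦1, 3↦9}, {0↦3, 1↦6, 2↦4, 3↦7} (+15 more)
R1: no valid match — LHS pattern not found
R2: no valid match — LHS pattern not found

Answer: [R0]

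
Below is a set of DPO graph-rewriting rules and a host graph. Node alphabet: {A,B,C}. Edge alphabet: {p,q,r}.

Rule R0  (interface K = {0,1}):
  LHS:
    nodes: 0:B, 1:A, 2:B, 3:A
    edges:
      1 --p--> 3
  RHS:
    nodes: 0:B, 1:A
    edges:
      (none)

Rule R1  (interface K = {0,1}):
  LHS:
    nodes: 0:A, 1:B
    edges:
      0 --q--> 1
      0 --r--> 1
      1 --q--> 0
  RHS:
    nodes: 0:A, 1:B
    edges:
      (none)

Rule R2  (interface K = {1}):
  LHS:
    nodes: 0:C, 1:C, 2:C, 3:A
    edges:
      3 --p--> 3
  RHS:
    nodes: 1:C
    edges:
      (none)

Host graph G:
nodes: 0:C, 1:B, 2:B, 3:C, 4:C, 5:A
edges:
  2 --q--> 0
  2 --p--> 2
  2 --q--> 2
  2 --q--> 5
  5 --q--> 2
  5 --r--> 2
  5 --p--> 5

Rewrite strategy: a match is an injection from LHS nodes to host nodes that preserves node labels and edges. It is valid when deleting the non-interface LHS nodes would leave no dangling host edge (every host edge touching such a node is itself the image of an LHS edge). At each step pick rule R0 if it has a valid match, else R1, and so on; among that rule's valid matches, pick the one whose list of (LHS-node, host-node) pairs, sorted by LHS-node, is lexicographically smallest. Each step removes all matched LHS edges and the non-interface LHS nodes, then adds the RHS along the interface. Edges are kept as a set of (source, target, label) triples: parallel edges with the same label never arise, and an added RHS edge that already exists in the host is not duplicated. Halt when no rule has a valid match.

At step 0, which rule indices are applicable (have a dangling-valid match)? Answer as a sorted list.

Answer: [R1]

Steps:
R0: no valid match — LHS pattern not found
R1: 1 valid match — {0↦5, 1↦2}
R2: no valid match — 6 raw matches, all fail dangling condition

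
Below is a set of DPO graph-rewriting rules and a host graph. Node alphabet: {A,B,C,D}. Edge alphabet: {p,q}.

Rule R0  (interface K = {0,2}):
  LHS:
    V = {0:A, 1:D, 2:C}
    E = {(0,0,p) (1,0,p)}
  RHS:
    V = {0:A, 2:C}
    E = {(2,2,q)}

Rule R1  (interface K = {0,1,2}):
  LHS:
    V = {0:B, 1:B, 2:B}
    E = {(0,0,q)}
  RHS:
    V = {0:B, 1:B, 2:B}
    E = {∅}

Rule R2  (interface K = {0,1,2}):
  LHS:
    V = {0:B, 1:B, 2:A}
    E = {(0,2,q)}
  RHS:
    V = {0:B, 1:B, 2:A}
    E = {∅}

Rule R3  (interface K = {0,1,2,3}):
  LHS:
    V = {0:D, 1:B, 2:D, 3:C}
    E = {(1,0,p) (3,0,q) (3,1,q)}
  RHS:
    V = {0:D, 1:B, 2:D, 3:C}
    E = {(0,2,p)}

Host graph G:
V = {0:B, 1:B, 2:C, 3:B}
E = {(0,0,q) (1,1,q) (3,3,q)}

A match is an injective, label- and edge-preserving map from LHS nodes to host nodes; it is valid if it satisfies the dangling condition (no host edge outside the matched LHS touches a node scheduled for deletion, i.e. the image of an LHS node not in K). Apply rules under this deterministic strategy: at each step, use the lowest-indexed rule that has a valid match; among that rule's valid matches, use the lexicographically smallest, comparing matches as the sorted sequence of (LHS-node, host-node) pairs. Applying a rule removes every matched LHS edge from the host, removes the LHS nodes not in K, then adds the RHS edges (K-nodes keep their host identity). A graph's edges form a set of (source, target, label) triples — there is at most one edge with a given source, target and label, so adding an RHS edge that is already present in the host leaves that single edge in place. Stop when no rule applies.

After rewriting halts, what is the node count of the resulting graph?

initial: |V|=4 |E|=3  E = 0-q->0 1-q->1 3-q->3
step 1: apply R1 at {0↦0, 1↦1, 2↦3}  → |V|=4 |E|=2  E = 1-q->1 3-q->3
step 2: apply R1 at {0↦1, 1↦0, 2↦3}  → |V|=4 |E|=1  E = 3-q->3
step 3: apply R1 at {0↦3, 1↦0, 2↦1}  → |V|=4 |E|=0  E = ∅
final graph: no rule applies after step 3
NF nodes: {0:B, 1:B, 2:C, 3:B}

Answer: 4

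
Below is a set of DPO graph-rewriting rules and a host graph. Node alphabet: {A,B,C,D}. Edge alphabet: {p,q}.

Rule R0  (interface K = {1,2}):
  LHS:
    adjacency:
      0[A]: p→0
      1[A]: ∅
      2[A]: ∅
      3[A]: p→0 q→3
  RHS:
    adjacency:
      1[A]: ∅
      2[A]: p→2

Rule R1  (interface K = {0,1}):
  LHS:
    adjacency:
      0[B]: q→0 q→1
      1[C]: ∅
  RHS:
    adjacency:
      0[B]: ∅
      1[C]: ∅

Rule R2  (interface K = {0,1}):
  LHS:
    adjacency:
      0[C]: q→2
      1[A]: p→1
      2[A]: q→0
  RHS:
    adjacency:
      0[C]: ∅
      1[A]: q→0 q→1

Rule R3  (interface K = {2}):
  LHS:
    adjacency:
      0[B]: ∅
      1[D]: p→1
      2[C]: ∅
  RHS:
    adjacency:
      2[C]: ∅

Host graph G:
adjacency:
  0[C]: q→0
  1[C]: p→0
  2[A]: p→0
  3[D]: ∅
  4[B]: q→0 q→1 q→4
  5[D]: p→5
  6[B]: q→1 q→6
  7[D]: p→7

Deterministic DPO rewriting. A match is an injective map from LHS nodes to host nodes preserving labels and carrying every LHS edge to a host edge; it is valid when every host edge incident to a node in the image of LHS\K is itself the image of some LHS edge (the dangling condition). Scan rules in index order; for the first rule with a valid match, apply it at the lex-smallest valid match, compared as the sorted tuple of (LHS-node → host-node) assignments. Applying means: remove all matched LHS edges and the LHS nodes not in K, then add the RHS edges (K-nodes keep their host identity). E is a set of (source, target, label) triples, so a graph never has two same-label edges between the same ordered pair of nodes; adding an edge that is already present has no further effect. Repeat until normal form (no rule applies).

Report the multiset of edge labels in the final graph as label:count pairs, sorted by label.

initial: |V|=8 |E|=10  E = 0-q->0 1-p->0 2-p->0 4-q->0 4-q->1 4-q->4 5-p->5 6-q->1 6-q->6 7-p->7
step 1: apply R1 at {0↦4, 1↦0}  → |V|=8 |E|=8  E = 0-q->0 1-p->0 2-p->0 4-q->1 5-p->5 6-q->1 6-q->6 7-p->7
step 2: apply R1 at {0↦6, 1↦1}  → |V|=8 |E|=6  E = 0-q->0 1-p->0 2-p->0 4-q->1 5-p->5 7-p->7
step 3: apply R3 at {0↦6, 1↦5, 2↦0}  → |V|=6 |E|=5  E = 0-q->0 1-p->0 2-p->0 4-q->1 7-p->7
halt: no rule applies after step 3
NF edges: [(0, 0, 'q'), (1, 0, 'p'), (2, 0, 'p'), (4, 1, 'q'), (7, 7, 'p')]

Answer: p:3 q:2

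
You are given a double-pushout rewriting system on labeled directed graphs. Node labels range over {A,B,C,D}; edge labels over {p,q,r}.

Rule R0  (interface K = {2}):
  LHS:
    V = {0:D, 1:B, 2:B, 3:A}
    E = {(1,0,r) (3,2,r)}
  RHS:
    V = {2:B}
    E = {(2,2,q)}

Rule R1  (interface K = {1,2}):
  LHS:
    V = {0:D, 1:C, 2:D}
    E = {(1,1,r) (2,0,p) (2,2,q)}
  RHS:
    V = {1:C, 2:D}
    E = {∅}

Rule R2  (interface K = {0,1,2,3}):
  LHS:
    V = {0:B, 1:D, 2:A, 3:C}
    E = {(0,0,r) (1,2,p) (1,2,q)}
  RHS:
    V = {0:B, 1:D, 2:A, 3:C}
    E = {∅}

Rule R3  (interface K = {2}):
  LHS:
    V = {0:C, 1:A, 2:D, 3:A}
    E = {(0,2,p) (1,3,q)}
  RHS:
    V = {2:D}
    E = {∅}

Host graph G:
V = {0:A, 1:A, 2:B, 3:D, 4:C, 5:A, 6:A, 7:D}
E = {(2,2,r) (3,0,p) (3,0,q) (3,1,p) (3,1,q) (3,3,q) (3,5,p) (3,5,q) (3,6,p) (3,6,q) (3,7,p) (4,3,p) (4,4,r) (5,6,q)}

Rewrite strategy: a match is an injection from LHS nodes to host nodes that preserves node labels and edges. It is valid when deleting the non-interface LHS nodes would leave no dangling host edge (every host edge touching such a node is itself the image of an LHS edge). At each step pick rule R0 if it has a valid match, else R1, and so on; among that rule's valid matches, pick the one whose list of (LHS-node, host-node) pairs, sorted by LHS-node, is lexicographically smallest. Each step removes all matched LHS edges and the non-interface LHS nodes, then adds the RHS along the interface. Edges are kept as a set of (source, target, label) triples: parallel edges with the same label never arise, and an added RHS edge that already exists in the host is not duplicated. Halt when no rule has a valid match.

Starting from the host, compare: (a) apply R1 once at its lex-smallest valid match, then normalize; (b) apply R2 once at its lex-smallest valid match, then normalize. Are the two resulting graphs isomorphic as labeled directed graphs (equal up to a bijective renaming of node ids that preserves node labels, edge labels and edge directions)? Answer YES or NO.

branch R1-first: apply at {0↦7, 1↦4, 2↦3} → |E|=11, then 1 more step(s) → NF |V|=7 |E|=8 V={0:A, 1:A, 2:B, 3:D, 4:C, 5:A, 6:A} E=3-p->1 3-q->1 3-p->5 3-q->5 3-p->6 3-q->6 4-p->3 5-q->6
branch R2-first: apply at {0↦2, 1↦3, 2↦0, 3↦4} → |E|=11, then 1 more step(s) → NF |V|=7 |E|=8 V={0:A, 1:A, 2:B, 3:D, 4:C, 5:A, 6:A} E=3-p->1 3-q->1 3-p->5 3-q->5 3-p->6 3-q->6 4-p->3 5-q->6
graphs isomorphic (equal up to label-preserving node renaming)

Answer: YES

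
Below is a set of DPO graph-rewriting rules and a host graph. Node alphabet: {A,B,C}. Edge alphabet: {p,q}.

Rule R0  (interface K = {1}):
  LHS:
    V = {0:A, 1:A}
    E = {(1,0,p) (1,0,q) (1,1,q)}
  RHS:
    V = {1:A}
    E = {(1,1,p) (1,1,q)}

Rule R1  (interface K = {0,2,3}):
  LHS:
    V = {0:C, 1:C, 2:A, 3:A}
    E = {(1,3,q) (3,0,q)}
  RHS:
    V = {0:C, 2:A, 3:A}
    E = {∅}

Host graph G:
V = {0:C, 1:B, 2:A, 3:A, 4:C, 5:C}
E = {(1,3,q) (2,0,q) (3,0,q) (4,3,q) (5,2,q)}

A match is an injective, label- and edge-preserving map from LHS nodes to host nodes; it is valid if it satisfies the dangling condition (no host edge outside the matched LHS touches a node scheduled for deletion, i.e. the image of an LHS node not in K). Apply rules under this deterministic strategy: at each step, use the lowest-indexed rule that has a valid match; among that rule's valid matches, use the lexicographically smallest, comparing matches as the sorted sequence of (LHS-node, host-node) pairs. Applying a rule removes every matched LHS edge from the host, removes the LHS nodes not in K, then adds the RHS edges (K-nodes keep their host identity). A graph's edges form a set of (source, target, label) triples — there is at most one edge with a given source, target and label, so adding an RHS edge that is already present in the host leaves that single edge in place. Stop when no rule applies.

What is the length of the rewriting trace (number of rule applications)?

Answer: 2

Steps:
[0] host  ⇒  6 nodes, 5 edges  {1-q->3 2-q->0 3-q->0 4-q->3 5-q->2}
[1] R1 @ {0↦0, 1↦4, 2↦2, 3↦3}  ⇒  5 nodes, 3 edges  {1-q->3 2-q->0 5-q->2}
[2] R1 @ {0↦0, 1↦5, 2↦3, 3↦2}  ⇒  4 nodes, 1 edges  {1-q->3}
normal form: no rule applies after step 2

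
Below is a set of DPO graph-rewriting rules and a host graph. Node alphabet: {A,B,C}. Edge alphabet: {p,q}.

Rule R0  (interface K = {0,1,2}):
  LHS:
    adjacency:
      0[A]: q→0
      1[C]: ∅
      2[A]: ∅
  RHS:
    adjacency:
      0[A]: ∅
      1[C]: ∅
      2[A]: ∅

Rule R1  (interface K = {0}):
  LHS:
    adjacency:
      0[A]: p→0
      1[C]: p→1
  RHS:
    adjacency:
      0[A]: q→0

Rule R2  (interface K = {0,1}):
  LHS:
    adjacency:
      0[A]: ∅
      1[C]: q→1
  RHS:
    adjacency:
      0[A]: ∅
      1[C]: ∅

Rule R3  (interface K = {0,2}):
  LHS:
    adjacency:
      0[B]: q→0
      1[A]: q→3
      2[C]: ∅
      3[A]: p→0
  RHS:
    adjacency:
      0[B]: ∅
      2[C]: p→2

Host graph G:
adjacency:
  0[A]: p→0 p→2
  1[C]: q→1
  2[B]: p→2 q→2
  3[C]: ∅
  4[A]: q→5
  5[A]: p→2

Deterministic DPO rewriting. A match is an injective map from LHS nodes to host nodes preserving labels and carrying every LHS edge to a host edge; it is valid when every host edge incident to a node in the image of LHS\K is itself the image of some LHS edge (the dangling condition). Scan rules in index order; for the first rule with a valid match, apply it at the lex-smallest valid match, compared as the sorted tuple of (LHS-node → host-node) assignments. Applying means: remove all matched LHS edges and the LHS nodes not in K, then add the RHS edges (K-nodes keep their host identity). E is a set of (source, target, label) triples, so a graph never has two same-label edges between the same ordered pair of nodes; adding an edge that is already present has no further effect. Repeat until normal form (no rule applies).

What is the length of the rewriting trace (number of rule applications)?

start.  V:6 E:7  edges: 0-p->0 0-p->2 1-q->1 2-p->2 2-q->2 4-q->5 5-p->2
1. fire R2 via {0↦0, 1↦1}  →  V:6 E:6  edges: 0-p->0 0-p->2 2-p->2 2-q->2 4-q->5 5-p->2
2. fire R3 via {0↦2, 1↦4, 2↦1, 3↦5}  →  V:4 E:4  edges: 0-p->0 0-p->2 1-p->1 2-p->2
3. fire R1 via {0↦0, 1↦1}  →  V:3 E:3  edges: 0-q->0 0-p->2 2-p->2
halt: no rule applies after step 3

Answer: 3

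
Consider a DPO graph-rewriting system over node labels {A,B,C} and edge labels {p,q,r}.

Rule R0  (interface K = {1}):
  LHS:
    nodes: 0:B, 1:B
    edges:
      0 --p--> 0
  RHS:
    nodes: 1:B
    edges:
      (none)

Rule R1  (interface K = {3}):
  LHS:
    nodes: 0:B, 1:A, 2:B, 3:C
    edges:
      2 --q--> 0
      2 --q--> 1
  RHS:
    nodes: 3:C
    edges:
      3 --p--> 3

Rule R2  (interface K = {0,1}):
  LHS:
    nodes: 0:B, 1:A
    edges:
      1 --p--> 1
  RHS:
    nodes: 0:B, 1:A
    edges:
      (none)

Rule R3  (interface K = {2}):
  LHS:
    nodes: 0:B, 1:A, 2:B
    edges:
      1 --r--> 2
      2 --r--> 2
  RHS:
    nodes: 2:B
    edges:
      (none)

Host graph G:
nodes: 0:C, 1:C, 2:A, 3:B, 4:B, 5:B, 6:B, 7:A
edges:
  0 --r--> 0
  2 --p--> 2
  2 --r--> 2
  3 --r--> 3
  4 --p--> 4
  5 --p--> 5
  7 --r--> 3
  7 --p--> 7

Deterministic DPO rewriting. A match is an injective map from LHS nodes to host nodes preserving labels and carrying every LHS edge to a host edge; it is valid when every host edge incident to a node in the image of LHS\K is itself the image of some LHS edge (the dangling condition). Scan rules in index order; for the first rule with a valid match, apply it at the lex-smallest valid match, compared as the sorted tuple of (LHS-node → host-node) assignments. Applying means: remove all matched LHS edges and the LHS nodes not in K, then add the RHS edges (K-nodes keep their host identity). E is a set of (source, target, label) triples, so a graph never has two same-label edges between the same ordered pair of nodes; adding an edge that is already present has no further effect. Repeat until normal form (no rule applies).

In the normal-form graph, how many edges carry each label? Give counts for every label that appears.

[0] host  ⇒  8 nodes, 8 edges  {0-r->0 2-p->2 2-r->2 3-r->3 4-p->4 5-p->5 7-r->3 7-p->7}
[1] R0 @ {0↦4, 1↦3}  ⇒  7 nodes, 7 edges  {0-r->0 2-p->2 2-r->2 3-r->3 5-p->5 7-r->3 7-p->7}
[2] R0 @ {0↦5, 1↦3}  ⇒  6 nodes, 6 edges  {0-r->0 2-p->2 2-r->2 3-r->3 7-r->3 7-p->7}
[3] R2 @ {0↦3, 1↦2}  ⇒  6 nodes, 5 edges  {0-r->0 2-r->2 3-r->3 7-r->3 7-p->7}
[4] R2 @ {0↦3, 1↦7}  ⇒  6 nodes, 4 edges  {0-r->0 2-r->2 3-r->3 7-r->3}
[5] R3 @ {0↦6, 1↦7, 2↦3}  ⇒  4 nodes, 2 edges  {0-r->0 2-r->2}
final graph: no rule applies after step 5
NF edges: [(0, 0, 'r'), (2, 2, 'r')]

Answer: r:2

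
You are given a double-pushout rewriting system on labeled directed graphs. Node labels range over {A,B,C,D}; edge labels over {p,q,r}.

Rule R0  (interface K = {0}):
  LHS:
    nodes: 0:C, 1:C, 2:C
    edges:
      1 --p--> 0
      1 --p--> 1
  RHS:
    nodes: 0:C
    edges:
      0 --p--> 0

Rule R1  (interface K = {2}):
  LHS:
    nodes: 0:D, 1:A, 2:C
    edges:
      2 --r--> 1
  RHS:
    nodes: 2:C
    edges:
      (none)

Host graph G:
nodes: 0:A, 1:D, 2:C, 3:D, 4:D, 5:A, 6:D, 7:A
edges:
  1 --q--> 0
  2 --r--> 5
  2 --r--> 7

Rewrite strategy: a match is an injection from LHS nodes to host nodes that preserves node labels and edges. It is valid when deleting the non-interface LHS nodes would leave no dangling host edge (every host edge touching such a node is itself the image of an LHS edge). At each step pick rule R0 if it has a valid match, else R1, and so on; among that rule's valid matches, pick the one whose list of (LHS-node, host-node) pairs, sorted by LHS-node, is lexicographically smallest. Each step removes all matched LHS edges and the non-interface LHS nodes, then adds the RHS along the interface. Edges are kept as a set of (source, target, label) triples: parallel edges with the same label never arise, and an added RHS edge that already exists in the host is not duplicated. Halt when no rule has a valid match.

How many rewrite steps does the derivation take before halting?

initial: |V|=8 |E|=3  E = 1-q->0 2-r->5 2-r->7
step 1: apply R1 at {0↦3, 1↦5, 2↦2}  → |V|=6 |E|=2  E = 1-q->0 2-r->7
step 2: apply R1 at {0↦4, 1↦7, 2↦2}  → |V|=4 |E|=1  E = 1-q->0
halt: no rule applies after step 2

Answer: 2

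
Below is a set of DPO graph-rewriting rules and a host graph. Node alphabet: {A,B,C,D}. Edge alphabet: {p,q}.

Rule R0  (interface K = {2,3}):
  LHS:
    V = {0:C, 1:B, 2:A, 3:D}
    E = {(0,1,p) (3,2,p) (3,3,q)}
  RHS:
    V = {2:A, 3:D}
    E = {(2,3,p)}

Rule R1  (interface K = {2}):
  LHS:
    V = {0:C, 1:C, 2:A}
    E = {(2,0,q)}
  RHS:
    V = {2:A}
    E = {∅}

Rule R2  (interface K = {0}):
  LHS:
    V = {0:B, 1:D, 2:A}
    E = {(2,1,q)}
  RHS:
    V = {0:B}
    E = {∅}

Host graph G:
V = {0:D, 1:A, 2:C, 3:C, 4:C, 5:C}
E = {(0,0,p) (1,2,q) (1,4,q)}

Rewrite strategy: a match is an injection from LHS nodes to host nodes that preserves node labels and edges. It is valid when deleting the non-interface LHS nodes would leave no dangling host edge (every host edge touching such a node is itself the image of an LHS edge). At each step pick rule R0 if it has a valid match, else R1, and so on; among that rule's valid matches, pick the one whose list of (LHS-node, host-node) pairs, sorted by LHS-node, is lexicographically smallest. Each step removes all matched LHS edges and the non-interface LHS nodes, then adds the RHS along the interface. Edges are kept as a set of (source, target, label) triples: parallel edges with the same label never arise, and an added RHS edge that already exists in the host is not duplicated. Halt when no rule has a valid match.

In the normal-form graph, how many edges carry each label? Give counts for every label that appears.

Answer: p:1

Rewrite trace:
start.  V:6 E:3  edges: 0-p->0 1-q->2 1-q->4
1. fire R1 via {0↦2, 1↦3, 2↦1}  →  V:4 E:2  edges: 0-p->0 1-q->4
2. fire R1 via {0↦4, 1↦5, 2↦1}  →  V:2 E:1  edges: 0-p->0
final graph: no rule applies after step 2
NF edges: [(0, 0, 'p')]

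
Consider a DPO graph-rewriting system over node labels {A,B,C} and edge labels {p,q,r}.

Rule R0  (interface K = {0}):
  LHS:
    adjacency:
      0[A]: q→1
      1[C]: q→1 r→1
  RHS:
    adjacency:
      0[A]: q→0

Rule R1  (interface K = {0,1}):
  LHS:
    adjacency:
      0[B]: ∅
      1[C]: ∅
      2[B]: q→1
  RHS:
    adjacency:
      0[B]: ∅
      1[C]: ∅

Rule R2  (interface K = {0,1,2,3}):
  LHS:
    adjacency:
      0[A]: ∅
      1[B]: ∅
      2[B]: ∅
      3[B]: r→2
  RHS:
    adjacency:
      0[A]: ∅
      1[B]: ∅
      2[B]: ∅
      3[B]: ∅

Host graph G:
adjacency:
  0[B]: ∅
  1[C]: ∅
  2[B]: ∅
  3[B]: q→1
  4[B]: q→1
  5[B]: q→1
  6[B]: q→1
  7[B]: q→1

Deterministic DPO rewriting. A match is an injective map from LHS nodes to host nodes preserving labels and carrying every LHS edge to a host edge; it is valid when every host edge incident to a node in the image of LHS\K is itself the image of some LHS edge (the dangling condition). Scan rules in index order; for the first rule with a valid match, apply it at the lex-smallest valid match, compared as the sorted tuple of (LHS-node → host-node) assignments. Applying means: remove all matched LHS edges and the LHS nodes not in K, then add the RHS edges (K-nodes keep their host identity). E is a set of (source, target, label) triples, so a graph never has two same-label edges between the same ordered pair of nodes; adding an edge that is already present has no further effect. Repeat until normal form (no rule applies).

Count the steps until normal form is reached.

Answer: 5

Steps:
initial: |V|=8 |E|=5  E = 3-q->1 4-q->1 5-q->1 6-q->1 7-q->1
step 1: apply R1 at {0↦0, 1↦1, 2↦3}  → |V|=7 |E|=4  E = 4-q->1 5-q->1 6-q->1 7-q->1
step 2: apply R1 at {0↦0, 1↦1, 2↦4}  → |V|=6 |E|=3  E = 5-q->1 6-q->1 7-q->1
step 3: apply R1 at {0↦0, 1↦1, 2↦5}  → |V|=5 |E|=2  E = 6-q->1 7-q->1
step 4: apply R1 at {0↦0, 1↦1, 2↦6}  → |V|=4 |E|=1  E = 7-q->1
step 5: apply R1 at {0↦0, 1↦1, 2↦7}  → |V|=3 |E|=0  E = ∅
normal form: no rule applies after step 5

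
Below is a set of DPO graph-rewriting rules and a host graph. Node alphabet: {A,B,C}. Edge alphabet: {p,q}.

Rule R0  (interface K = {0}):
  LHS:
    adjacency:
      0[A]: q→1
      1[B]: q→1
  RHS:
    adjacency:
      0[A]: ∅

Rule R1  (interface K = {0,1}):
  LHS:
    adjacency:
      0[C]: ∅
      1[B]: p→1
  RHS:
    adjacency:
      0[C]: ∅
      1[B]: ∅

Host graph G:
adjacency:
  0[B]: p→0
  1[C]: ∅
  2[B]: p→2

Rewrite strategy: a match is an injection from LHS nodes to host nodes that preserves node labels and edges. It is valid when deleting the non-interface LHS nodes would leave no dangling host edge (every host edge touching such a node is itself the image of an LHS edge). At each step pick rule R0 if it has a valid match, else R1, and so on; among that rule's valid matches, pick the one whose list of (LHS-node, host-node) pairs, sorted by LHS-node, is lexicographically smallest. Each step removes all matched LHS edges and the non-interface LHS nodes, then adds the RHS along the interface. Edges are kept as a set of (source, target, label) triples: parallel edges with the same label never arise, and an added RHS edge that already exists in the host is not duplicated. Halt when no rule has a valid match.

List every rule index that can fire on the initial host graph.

R0: no valid match — LHS pattern not found
R1: 2 valid matches — {0↦1, 1↦0}, {0↦1, 1↦2}

Answer: [R1]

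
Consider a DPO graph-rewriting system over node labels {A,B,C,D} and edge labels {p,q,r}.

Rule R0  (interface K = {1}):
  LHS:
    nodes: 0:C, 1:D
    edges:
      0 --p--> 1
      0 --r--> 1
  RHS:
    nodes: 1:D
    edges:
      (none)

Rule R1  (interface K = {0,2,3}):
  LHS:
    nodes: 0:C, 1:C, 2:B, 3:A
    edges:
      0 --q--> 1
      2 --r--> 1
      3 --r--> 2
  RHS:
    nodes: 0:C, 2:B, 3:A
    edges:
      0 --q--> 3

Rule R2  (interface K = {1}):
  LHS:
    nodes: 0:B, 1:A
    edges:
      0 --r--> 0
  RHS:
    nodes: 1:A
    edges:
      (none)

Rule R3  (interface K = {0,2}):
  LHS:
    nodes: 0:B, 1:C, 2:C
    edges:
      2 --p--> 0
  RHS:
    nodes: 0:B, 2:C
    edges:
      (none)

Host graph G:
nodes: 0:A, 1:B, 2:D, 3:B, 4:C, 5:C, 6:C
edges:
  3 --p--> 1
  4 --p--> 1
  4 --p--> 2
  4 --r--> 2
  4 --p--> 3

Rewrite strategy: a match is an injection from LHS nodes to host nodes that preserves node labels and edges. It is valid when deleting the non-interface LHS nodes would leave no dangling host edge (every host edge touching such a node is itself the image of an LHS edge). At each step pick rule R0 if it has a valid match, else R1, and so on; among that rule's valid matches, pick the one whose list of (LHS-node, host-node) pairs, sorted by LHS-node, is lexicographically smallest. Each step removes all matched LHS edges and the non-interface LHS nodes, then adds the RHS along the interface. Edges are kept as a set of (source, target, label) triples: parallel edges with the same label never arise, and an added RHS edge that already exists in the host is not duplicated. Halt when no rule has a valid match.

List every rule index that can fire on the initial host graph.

Answer: [R3]

Derivation:
R0: no valid match — 1 raw match, all fail dangling condition
R1: no valid match — LHS pattern not found
R2: no valid match — LHS pattern not found
R3: 4 valid matches — {0↦1, 1↦5, 2↦4}, {0↦1, 1↦6, 2↦4}, {0↦3, 1↦5, 2↦4} (+1 more)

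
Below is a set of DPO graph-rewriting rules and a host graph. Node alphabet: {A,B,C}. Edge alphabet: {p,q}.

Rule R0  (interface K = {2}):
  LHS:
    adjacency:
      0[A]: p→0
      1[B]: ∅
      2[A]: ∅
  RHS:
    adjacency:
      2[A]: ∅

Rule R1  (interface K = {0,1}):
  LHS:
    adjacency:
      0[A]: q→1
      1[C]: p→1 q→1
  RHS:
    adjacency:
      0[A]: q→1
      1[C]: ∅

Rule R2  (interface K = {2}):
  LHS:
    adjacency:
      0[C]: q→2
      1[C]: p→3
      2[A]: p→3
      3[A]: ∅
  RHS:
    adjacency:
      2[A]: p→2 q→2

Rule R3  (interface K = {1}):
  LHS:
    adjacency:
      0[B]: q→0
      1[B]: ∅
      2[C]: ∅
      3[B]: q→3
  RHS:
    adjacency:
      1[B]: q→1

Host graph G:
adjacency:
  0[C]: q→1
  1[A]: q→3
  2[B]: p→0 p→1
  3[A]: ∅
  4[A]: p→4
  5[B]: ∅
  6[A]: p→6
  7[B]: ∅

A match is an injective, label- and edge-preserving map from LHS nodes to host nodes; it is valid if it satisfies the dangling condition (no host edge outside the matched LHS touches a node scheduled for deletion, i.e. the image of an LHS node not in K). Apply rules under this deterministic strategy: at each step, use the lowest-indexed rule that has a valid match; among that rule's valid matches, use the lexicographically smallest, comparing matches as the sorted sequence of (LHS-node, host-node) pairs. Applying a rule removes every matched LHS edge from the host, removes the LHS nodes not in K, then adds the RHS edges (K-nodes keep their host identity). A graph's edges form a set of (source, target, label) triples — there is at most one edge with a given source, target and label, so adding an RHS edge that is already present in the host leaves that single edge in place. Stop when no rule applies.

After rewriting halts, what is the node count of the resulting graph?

[0] host  ⇒  8 nodes, 6 edges  {0-q->1 1-q->3 2-p->0 2-p->1 4-p->4 6-p->6}
[1] R0 @ {0↦4, 1↦5, 2↦1}  ⇒  6 nodes, 5 edges  {0-q->1 1-q->3 2-p->0 2-p->1 6-p->6}
[2] R0 @ {0↦6, 1↦7, 2↦1}  ⇒  4 nodes, 4 edges  {0-q->1 1-q->3 2-p->0 2-p->1}
normal form: no rule applies after step 2
NF nodes: {0:C, 1:A, 2:B, 3:A}

Answer: 4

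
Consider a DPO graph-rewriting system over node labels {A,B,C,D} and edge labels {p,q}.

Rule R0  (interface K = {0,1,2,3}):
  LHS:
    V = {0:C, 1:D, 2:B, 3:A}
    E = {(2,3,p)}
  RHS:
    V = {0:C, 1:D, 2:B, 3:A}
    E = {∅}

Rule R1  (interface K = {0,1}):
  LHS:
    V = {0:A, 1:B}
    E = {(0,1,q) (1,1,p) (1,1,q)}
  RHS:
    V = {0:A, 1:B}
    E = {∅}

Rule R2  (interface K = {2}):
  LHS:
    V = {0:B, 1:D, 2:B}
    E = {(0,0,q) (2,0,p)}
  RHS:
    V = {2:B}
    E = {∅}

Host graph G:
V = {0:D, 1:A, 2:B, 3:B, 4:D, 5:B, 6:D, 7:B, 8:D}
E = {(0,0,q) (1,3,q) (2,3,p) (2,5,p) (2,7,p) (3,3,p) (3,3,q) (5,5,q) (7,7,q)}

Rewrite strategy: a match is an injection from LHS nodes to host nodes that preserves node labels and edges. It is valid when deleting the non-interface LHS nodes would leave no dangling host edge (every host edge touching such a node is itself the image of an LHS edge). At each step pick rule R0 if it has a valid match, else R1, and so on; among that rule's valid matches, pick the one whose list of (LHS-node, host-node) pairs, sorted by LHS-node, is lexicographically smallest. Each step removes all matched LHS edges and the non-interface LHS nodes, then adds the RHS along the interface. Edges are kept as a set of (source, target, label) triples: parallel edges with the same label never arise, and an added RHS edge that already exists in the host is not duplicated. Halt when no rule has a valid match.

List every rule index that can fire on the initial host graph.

R0: no valid match — LHS pattern not found
R1: 1 valid match — {0↦1, 1↦3}
R2: 6 valid matches — {0↦5, 1↦4, 2↦2}, {0↦5, 1↦6, 2↦2}, {0↦5, 1↦8, 2↦2} (+3 more)

Answer: [R1,R2]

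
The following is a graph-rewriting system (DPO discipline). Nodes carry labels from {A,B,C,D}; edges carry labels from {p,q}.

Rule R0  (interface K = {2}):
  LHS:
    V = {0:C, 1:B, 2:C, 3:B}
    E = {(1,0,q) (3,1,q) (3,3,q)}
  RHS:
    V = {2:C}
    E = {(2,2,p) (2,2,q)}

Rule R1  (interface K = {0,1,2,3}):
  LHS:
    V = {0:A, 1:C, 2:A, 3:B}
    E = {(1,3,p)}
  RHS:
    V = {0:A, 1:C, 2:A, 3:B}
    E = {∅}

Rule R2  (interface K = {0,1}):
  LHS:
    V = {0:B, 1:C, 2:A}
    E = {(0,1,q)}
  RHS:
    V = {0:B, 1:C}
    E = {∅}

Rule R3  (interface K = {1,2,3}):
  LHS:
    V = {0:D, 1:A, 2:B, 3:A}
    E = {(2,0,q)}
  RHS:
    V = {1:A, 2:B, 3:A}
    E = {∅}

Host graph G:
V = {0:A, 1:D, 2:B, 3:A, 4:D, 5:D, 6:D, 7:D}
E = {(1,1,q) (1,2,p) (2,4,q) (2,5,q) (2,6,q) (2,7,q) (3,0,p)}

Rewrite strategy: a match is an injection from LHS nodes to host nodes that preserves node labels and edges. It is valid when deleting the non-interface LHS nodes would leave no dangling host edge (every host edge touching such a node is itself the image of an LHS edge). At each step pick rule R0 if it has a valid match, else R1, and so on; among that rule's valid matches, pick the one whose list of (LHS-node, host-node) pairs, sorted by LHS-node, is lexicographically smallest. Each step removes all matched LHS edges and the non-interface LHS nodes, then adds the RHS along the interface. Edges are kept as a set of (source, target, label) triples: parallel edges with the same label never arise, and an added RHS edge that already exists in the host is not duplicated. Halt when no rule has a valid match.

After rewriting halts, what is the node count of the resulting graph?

Answer: 4

Rewrite trace:
[0] host  ⇒  8 nodes, 7 edges  {1-q->1 1-p->2 2-q->4 2-q->5 2-q->6 2-q->7 3-p->0}
[1] R3 @ {0↦4, 1↦0, 2↦2, 3↦3}  ⇒  7 nodes, 6 edges  {1-q->1 1-p->2 2-q->5 2-q->6 2-q->7 3-p->0}
[2] R3 @ {0↦5, 1↦0, 2↦2, 3↦3}  ⇒  6 nodes, 5 edges  {1-q->1 1-p->2 2-q->6 2-q->7 3-p->0}
[3] R3 @ {0↦6, 1↦0, 2↦2, 3↦3}  ⇒  5 nodes, 4 edges  {1-q->1 1-p->2 2-q->7 3-p->0}
[4] R3 @ {0↦7, 1↦0, 2↦2, 3↦3}  ⇒  4 nodes, 3 edges  {1-q->1 1-p->2 3-p->0}
normal form: no rule applies after step 4
NF nodes: {0:A, 1:D, 2:B, 3:A}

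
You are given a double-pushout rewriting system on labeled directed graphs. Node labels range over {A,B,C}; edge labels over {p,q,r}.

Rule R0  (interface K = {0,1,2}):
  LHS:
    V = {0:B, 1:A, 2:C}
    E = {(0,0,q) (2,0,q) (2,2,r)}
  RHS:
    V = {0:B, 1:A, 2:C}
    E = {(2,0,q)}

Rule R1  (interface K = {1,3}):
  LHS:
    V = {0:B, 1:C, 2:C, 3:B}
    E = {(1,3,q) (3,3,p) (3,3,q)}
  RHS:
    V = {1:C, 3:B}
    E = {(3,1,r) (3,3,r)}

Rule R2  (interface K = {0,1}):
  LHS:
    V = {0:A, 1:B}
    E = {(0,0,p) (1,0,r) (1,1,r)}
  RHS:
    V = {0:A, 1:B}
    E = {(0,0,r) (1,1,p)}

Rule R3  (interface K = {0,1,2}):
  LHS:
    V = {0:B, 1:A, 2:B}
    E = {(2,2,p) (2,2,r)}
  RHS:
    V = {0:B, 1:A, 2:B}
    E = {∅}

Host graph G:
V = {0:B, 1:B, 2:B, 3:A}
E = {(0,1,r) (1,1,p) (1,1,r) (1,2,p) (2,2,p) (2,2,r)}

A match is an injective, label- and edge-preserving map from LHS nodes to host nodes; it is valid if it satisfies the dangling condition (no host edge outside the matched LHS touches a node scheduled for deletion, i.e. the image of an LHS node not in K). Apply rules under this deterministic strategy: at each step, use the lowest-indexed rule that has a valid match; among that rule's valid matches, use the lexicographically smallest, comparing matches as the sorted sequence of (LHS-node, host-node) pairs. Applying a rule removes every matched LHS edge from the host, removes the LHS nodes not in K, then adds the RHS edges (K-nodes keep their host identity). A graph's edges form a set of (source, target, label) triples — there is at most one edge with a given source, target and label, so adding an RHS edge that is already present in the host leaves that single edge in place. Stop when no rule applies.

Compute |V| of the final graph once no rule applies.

Answer: 4

Steps:
[0] host  ⇒  4 nodes, 6 edges  {0-r->1 1-p->1 1-r->1 1-p->2 2-p->2 2-r->2}
[1] R3 @ {0↦0, 1↦3, 2↦1}  ⇒  4 nodes, 4 edges  {0-r->1 1-p->2 2-p->2 2-r->2}
[2] R3 @ {0↦0, 1↦3, 2↦2}  ⇒  4 nodes, 2 edges  {0-r->1 1-p->2}
halt: no rule applies after step 2
NF nodes: {0:B, 1:B, 2:B, 3:A}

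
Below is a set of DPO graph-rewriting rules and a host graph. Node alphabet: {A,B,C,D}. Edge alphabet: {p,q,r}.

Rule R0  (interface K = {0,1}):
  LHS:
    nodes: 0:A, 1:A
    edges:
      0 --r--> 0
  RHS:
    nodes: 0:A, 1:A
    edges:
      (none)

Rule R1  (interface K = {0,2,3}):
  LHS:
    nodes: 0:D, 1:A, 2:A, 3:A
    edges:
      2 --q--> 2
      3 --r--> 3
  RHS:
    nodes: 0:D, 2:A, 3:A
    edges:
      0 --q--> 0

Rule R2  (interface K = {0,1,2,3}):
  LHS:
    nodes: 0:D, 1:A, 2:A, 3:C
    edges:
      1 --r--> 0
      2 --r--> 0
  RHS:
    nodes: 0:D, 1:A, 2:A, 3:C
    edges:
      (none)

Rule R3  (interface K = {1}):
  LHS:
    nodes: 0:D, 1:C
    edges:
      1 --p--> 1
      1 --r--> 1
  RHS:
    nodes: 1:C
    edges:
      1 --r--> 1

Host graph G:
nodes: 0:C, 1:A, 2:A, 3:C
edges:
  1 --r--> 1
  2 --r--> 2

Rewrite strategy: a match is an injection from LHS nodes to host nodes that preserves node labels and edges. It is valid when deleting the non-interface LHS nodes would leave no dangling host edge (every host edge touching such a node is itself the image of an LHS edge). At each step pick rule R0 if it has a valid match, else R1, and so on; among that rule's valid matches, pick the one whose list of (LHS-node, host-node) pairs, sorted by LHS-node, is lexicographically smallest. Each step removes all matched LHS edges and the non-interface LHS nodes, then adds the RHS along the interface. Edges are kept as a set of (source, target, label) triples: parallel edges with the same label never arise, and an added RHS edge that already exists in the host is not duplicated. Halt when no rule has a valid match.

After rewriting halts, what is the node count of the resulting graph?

Answer: 4

Steps:
initial: |V|=4 |E|=2  E = 1-r->1 2-r->2
step 1: apply R0 at {0↦1, 1↦2}  → |V|=4 |E|=1  E = 2-r->2
step 2: apply R0 at {0↦2, 1↦1}  → |V|=4 |E|=0  E = ∅
normal form: no rule applies after step 2
NF nodes: {0:C, 1:A, 2:A, 3:C}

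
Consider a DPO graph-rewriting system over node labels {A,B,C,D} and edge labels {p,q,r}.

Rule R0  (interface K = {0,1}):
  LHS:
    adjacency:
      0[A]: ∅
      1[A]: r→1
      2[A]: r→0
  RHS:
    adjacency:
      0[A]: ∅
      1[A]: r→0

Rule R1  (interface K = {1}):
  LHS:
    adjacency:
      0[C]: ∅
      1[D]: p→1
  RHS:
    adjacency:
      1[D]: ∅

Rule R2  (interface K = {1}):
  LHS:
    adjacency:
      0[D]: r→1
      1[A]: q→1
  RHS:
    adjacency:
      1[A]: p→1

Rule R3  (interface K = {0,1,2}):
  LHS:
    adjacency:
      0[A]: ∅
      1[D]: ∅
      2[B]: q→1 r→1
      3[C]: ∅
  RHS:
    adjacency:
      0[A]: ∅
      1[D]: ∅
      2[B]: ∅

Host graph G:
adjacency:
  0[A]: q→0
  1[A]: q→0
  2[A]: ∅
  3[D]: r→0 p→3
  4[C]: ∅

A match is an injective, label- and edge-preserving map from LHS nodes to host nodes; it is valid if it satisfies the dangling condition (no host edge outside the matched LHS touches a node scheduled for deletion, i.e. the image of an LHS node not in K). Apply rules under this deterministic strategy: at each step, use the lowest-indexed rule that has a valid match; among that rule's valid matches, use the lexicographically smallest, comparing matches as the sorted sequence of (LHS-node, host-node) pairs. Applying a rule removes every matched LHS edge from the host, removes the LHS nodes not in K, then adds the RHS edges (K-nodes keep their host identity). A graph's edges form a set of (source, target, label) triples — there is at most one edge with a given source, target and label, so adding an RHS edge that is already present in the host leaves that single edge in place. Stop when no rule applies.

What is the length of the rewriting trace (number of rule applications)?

initial: |V|=5 |E|=4  E = 0-q->0 1-q->0 3-r->0 3-p->3
step 1: apply R1 at {0↦4, 1↦3}  → |V|=4 |E|=3  E = 0-q->0 1-q->0 3-r->0
step 2: apply R2 at {0↦3, 1↦0}  → |V|=3 |E|=2  E = 0-p->0 1-q->0
final graph: no rule applies after step 2

Answer: 2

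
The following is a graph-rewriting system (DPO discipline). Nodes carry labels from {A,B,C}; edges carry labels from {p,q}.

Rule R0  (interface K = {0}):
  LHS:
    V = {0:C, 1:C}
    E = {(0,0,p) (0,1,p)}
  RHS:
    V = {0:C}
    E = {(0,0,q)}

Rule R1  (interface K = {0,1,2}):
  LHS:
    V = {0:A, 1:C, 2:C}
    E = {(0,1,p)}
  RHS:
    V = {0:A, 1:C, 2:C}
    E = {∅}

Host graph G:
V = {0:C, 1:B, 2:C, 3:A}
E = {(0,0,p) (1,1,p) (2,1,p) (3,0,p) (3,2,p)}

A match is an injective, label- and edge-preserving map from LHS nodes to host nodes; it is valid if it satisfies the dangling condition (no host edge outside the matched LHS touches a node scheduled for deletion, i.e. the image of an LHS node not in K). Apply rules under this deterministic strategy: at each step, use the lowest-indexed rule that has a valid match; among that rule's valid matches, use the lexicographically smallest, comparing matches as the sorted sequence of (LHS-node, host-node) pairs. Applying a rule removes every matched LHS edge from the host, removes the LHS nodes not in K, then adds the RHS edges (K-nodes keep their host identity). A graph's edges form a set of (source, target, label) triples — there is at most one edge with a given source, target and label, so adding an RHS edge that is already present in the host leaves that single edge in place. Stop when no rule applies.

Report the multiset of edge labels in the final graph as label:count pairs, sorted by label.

initial: |V|=4 |E|=5  E = 0-p->0 1-p->1 2-p->1 3-p->0 3-p->2
step 1: apply R1 at {0↦3, 1↦0, 2↦2}  → |V|=4 |E|=4  E = 0-p->0 1-p->1 2-p->1 3-p->2
step 2: apply R1 at {0↦3, 1↦2, 2↦0}  → |V|=4 |E|=3  E = 0-p->0 1-p->1 2-p->1
normal form: no rule applies after step 2
NF edges: [(0, 0, 'p'), (1, 1, 'p'), (2, 1, 'p')]

Answer: p:3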